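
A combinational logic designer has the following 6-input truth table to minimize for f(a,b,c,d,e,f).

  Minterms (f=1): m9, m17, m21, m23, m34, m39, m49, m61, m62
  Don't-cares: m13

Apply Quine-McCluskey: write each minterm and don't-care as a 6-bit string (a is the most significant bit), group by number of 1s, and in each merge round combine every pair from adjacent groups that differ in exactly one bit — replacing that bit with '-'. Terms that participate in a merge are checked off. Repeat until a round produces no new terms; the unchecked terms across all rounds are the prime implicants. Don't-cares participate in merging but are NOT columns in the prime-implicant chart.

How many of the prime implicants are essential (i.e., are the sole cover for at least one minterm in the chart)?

7

size-2^0 implicants → 001001(✓)  001101(✓)  010001(✓)  010101(✓)  010111(✓)  100010  100111  110001(✓)  111101  111110
size-2^1 implicants → -10001  001-01  010-01  0101-1
Unchecked terms (primes): -10001, 001-01, 010-01, 0101-1, 100010, 100111, 111101, 111110
Minterm coverage:
  m9 ⊆ 001-01 [E]
  m17 ⊆ -10001,010-01
  m21 ⊆ 010-01,0101-1
  m23 ⊆ 0101-1 [E]
  m34 ⊆ 100010 [E]
  m39 ⊆ 100111 [E]
  m49 ⊆ -10001 [E]
  m61 ⊆ 111101 [E]
  m62 ⊆ 111110 [E]
E = {-10001, 001-01, 0101-1, 100010, 100111, 111101, 111110}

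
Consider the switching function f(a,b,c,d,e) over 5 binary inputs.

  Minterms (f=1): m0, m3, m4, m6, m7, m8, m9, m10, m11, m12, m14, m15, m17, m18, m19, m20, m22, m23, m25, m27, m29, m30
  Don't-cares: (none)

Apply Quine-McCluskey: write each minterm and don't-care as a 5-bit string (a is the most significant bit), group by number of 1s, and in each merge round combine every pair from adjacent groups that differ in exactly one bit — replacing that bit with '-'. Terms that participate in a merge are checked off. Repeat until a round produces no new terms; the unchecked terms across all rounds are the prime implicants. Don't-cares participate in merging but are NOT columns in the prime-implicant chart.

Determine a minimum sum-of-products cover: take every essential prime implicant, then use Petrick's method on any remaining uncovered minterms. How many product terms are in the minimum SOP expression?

[col 0] 00000*, 00011*, 00100*, 00110*, 00111*, 01000*, 01001*, 01010*, 01011*, 01100*, 01110*, 01111*, 10001*, 10010*, 10011*, 10100*, 10110*, 10111*, 11001*, 11011*, 11101*, 11110*
[col 1] -0011*, -0100*, -0110*, -0111*, -1001*, -1011*, -1110*, 0-000*, 0-011*, 0-100*, 0-110*, 0-111*, 00-00*, 00-11*, 001-0*, 0011-*, 01-00*, 01-10*, 01-11*, 010-0*, 010-1*, 0100-*, 0101-*, 011-0*, 0111-*, 1-001*, 1-011*, 1-110*, 10-10*, 10-11*, 100-1*, 1001-*, 101-0*, 1011-*, 11-01, 110-1*
[col 2] --011, --110, -0-11, -01-0, -011-, -10-1, 0--00, 0--11, 0-1-0, 0-11-, 01--0, 01-1-, 010--, 1-0-1, 10-1-
Prime implicants: --011, --110, -0-11, -01-0, -011-, -10-1, 0--00, 0--11, 0-1-0, 0-11-, 01--0, 01-1-, 010--, 1-0-1, 10-1-, 11-01
PI chart (minterm → PIs covering it):
  0 | 0--00  (sole → essential)
  3 | --011,-0-11,0--11
  4 | -01-0,0--00,0-1-0
  6 | --110,-01-0,-011-,0-1-0,0-11-
  7 | -0-11,-011-,0--11,0-11-
  8 | 0--00,01--0,010--
  9 | -10-1,010--
  10 | 01--0,01-1-,010--
  11 | --011,-10-1,0--11,01-1-,010--
  12 | 0--00,0-1-0,01--0
  14 | --110,0-1-0,0-11-,01--0,01-1-
  15 | 0--11,0-11-,01-1-
  17 | 1-0-1  (sole → essential)
  18 | 10-1-  (sole → essential)
  19 | --011,-0-11,1-0-1,10-1-
  20 | -01-0  (sole → essential)
  22 | --110,-01-0,-011-,10-1-
  23 | -0-11,-011-,10-1-
  25 | -10-1,1-0-1,11-01
  27 | --011,-10-1,1-0-1
  29 | 11-01  (sole → essential)
  30 | --110  (sole → essential)
Essential prime implicants: --110, -01-0, 0--00, 1-0-1, 10-1-, 11-01
Petrick residual → 0--11, 010--
Minimum SOP uses 8 PIs: cde' + b'ce' + a'd'e' + a'de + a'bc' + ac'e + ab'd + abd'e

8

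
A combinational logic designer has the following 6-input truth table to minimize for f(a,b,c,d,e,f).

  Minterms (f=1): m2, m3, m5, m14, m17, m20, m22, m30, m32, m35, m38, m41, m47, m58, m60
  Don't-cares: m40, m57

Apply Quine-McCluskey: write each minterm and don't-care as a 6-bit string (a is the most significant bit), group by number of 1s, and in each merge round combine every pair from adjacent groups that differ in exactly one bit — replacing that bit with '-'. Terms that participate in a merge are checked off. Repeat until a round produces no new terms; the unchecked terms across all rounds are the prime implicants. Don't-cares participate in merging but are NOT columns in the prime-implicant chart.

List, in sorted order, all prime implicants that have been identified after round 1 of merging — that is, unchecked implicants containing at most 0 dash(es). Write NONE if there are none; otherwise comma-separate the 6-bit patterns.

size-2^0 implicants → 000010(✓)  000011(✓)  000101  001110(✓)  010001  010100(✓)  010110(✓)  011110(✓)  100000(✓)  100011(✓)  100110  101000(✓)  101001(✓)  101111  111001(✓)  111010  111100
size-2^1 implicants → -00011  0-1110  00001-  01-110  0101-0  1-1001  10-000  10100-
Unchecked terms (primes): -00011, 0-1110, 00001-, 000101, 01-110, 010001, 0101-0, 1-1001, 10-000, 100110, 10100-, 101111, 111010, 111100

000101, 010001, 100110, 101111, 111010, 111100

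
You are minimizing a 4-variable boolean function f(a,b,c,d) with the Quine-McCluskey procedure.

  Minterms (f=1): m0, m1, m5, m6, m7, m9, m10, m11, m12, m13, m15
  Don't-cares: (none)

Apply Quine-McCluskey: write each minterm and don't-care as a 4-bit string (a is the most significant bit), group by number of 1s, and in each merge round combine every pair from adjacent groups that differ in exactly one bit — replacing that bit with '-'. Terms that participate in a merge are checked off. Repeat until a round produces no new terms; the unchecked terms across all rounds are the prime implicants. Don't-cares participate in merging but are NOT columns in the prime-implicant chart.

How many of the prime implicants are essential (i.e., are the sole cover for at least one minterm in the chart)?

size-2^0 implicants → 0000(✓)  0001(✓)  0101(✓)  0110(✓)  0111(✓)  1001(✓)  1010(✓)  1011(✓)  1100(✓)  1101(✓)  1111(✓)
size-2^1 implicants → -001(✓)  -101(✓)  -111(✓)  0-01(✓)  000-  01-1(✓)  011-  1-01(✓)  1-11(✓)  10-1(✓)  101-  11-1(✓)  110-
size-2^2 implicants → --01  -1-1  1--1
Unchecked terms (primes): --01, -1-1, 000-, 011-, 1--1, 101-, 110-
Minterm coverage:
  m0 ⊆ 000- [E]
  m1 ⊆ --01,000-
  m5 ⊆ --01,-1-1
  m6 ⊆ 011- [E]
  m7 ⊆ -1-1,011-
  m9 ⊆ --01,1--1
  m10 ⊆ 101- [E]
  m11 ⊆ 1--1,101-
  m12 ⊆ 110- [E]
  m13 ⊆ --01,-1-1,1--1,110-
  m15 ⊆ -1-1,1--1
E = {000-, 011-, 101-, 110-}

4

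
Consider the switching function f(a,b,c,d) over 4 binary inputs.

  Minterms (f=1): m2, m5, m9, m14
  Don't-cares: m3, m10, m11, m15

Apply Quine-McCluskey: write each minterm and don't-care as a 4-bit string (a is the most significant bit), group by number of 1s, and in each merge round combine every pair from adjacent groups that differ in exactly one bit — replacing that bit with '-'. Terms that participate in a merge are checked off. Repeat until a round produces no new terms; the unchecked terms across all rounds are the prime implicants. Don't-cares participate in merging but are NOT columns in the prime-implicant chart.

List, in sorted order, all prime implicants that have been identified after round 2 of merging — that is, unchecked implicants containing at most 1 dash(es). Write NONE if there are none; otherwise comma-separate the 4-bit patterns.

0101, 10-1

Round 0: 0010✓ 0011✓ 0101 1001✓ 1010✓ 1011✓ 1110✓ 1111✓
Round 1: -010✓ -011✓ 001-✓ 1-10✓ 1-11✓ 10-1 101-✓ 111-✓
Round 2: -01- 1-1-
PIs = {-01-, 0101, 1-1-, 10-1}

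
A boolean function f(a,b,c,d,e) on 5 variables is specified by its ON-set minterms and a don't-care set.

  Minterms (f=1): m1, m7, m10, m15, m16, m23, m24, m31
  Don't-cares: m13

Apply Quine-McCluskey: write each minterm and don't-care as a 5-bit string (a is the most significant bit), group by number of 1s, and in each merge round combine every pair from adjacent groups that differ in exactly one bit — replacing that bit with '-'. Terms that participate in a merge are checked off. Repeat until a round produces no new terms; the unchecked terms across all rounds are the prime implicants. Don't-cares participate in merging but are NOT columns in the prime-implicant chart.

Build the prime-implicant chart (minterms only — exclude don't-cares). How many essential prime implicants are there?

4

size-2^0 implicants → 00001  00111(✓)  01010  01101(✓)  01111(✓)  10000(✓)  10111(✓)  11000(✓)  11111(✓)
size-2^1 implicants → -0111(✓)  -1111(✓)  0-111(✓)  011-1  1-000  1-111(✓)
size-2^2 implicants → --111
Unchecked terms (primes): --111, 00001, 01010, 011-1, 1-000
Minterm coverage:
  m1 ⊆ 00001 [E]
  m7 ⊆ --111 [E]
  m10 ⊆ 01010 [E]
  m15 ⊆ --111,011-1
  m16 ⊆ 1-000 [E]
  m23 ⊆ --111 [E]
  m24 ⊆ 1-000 [E]
  m31 ⊆ --111 [E]
E = {--111, 00001, 01010, 1-000}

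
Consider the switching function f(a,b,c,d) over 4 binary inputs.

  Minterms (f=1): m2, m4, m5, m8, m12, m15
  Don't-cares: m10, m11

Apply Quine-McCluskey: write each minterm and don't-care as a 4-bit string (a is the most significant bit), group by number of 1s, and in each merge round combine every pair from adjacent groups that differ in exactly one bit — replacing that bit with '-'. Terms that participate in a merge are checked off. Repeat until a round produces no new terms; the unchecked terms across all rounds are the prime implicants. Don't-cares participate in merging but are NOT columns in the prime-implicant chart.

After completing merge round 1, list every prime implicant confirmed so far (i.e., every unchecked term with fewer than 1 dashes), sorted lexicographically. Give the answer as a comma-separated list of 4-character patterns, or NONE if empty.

NONE

Round 0: 0010✓ 0100✓ 0101✓ 1000✓ 1010✓ 1011✓ 1100✓ 1111✓
Round 1: -010 -100 010- 1-00 1-11 10-0 101-
PIs = {-010, -100, 010-, 1-00, 1-11, 10-0, 101-}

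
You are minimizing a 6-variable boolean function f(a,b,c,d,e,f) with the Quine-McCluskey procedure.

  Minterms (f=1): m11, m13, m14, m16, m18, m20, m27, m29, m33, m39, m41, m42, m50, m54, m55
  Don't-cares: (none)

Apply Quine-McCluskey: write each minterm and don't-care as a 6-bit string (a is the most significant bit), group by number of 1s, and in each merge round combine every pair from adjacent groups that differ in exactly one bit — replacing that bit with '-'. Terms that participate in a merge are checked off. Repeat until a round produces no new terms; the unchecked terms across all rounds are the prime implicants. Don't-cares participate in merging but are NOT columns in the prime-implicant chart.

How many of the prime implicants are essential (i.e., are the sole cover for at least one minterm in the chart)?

7

Round 0: 001011✓ 001101✓ 001110 010000✓ 010010✓ 010100✓ 011011✓ 011101✓ 100001✓ 100111✓ 101001✓ 101010 110010✓ 110110✓ 110111✓
Round 1: -10010 0-1011 0-1101 010-00 0100-0 1-0111 10-001 110-10 11011-
PIs = {-10010, 0-1011, 0-1101, 001110, 010-00, 0100-0, 1-0111, 10-001, 101010, 110-10, 11011-}
Coverage chart:
  m11: 0-1011 ←essential
  m13: 0-1101 ←essential
  m14: 001110 ←essential
  m16: 010-00,0100-0
  m18: -10010,0100-0
  m20: 010-00 ←essential
  m27: 0-1011 ←essential
  m29: 0-1101 ←essential
  m33: 10-001 ←essential
  m39: 1-0111 ←essential
  m41: 10-001 ←essential
  m42: 101010 ←essential
  m50: -10010,110-10
  m54: 110-10,11011-
  m55: 1-0111,11011-
Essential: 0-1011, 0-1101, 001110, 010-00, 1-0111, 10-001, 101010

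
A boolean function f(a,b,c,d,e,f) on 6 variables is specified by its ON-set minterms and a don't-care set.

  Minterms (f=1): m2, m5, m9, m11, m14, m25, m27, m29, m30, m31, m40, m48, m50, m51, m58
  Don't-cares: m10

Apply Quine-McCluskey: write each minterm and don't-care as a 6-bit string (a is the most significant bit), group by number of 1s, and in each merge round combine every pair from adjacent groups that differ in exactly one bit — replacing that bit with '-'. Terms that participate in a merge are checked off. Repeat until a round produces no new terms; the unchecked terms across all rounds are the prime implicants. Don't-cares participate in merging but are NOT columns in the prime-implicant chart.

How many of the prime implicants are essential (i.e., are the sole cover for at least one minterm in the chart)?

[col 0] 000010*, 000101, 001001*, 001010*, 001011*, 001110*, 011001*, 011011*, 011101*, 011110*, 011111*, 101000, 110000*, 110010*, 110011*, 111010*
[col 1] 0-1001*, 0-1011*, 0-1110, 00-010, 001-10, 0010-1*, 00101-, 011-01*, 011-11*, 0110-1*, 0111-1*, 01111-, 11-010, 1100-0, 11001-
[col 2] 0-10-1, 011--1
Prime implicants: 0-10-1, 0-1110, 00-010, 000101, 001-10, 00101-, 011--1, 01111-, 101000, 11-010, 1100-0, 11001-
PI chart (minterm → PIs covering it):
  2 | 00-010  (sole → essential)
  5 | 000101  (sole → essential)
  9 | 0-10-1  (sole → essential)
  11 | 0-10-1,00101-
  14 | 0-1110,001-10
  25 | 0-10-1,011--1
  27 | 0-10-1,011--1
  29 | 011--1  (sole → essential)
  30 | 0-1110,01111-
  31 | 011--1,01111-
  40 | 101000  (sole → essential)
  48 | 1100-0  (sole → essential)
  50 | 11-010,1100-0,11001-
  51 | 11001-  (sole → essential)
  58 | 11-010  (sole → essential)
Essential prime implicants: 0-10-1, 00-010, 000101, 011--1, 101000, 11-010, 1100-0, 11001-

8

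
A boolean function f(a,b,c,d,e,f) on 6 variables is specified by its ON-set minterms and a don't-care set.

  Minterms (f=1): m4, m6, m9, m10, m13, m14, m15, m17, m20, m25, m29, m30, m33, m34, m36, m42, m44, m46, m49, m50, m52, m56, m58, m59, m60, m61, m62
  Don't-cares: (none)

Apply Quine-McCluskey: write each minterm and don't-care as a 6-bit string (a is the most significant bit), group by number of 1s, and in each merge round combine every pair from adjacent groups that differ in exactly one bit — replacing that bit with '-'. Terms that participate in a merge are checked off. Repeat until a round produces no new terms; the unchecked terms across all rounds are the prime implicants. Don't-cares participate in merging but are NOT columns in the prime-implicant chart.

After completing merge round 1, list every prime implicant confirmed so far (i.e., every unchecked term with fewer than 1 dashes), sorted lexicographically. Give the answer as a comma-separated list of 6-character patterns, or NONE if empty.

[col 0] 000100*, 000110*, 001001*, 001010*, 001101*, 001110*, 001111*, 010001*, 010100*, 011001*, 011101*, 011110*, 100001*, 100010*, 100100*, 101010*, 101100*, 101110*, 110001*, 110010*, 110100*, 111000*, 111010*, 111011*, 111100*, 111101*, 111110*
[col 1] -00100*, -01010*, -01110*, -10001, -10100*, -11101, -11110*, 0-0100*, 0-1001*, 0-1101*, 0-1110*, 00-110, 0001-0, 001-01*, 001-10*, 0011-1, 00111-, 01-001, 011-01*, 1-0001, 1-0010*, 1-0100*, 1-1010*, 1-1100*, 1-1110*, 10-010*, 10-100*, 101-10*, 1011-0*, 11-010*, 11-100*, 111-00*, 111-10*, 1110-0*, 11101-, 1111-0*, 11110-
[col 2] --0100, --1110, -01-10, 0-1-01, 1--010, 1--100, 1-1-10, 1-11-0, 111--0
Prime implicants: --0100, --1110, -01-10, -10001, -11101, 0-1-01, 00-110, 0001-0, 0011-1, 00111-, 01-001, 1--010, 1--100, 1-0001, 1-1-10, 1-11-0, 111--0, 11101-, 11110-

NONE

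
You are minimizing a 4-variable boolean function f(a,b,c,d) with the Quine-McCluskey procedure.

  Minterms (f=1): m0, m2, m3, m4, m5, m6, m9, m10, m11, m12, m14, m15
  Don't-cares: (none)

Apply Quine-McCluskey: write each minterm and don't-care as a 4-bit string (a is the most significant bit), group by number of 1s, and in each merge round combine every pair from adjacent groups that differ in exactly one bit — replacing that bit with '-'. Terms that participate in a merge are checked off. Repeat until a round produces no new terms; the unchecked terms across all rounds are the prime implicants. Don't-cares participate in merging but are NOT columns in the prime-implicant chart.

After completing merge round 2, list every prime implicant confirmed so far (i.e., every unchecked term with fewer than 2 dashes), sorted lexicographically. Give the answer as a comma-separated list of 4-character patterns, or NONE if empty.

010-, 10-1

size-2^0 implicants → 0000(✓)  0010(✓)  0011(✓)  0100(✓)  0101(✓)  0110(✓)  1001(✓)  1010(✓)  1011(✓)  1100(✓)  1110(✓)  1111(✓)
size-2^1 implicants → -010(✓)  -011(✓)  -100(✓)  -110(✓)  0-00(✓)  0-10(✓)  00-0(✓)  001-(✓)  01-0(✓)  010-  1-10(✓)  1-11(✓)  10-1  101-(✓)  11-0(✓)  111-(✓)
size-2^2 implicants → --10  -01-  -1-0  0--0  1-1-
Unchecked terms (primes): --10, -01-, -1-0, 0--0, 010-, 1-1-, 10-1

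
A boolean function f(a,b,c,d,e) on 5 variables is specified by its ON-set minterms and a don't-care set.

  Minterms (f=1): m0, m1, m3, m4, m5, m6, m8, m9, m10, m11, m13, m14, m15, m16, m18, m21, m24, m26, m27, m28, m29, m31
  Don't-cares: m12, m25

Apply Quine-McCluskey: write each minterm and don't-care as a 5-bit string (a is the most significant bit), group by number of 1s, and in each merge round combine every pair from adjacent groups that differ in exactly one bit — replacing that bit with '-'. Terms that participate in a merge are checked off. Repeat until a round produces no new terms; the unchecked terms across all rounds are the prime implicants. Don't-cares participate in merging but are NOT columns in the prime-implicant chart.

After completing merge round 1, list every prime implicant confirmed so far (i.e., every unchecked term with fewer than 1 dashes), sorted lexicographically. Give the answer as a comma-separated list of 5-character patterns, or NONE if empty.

Round 0: 00000✓ 00001✓ 00011✓ 00100✓ 00101✓ 00110✓ 01000✓ 01001✓ 01010✓ 01011✓ 01100✓ 01101✓ 01110✓ 01111✓ 10000✓ 10010✓ 10101✓ 11000✓ 11001✓ 11010✓ 11011✓ 11100✓ 11101✓ 11111✓
Round 1: -0000✓ -0101✓ -1000✓ -1001✓ -1010✓ -1011✓ -1100✓ -1101✓ -1111✓ 0-000✓ 0-001✓ 0-011✓ 0-100✓ 0-101✓ 0-110✓ 00-00✓ 00-01✓ 000-1✓ 0000-✓ 001-0✓ 0010-✓ 01-00✓ 01-01✓ 01-10✓ 01-11✓ 010-0✓ 010-1✓ 0100-✓ 0101-✓ 011-0✓ 011-1✓ 0110-✓ 0111-✓ 1-000✓ 1-010✓ 1-101✓ 100-0✓ 11-00✓ 11-01✓ 11-11✓ 110-0✓ 110-1✓ 1100-✓ 1101-✓ 111-1✓ 1110-✓
Round 2: --000 --101 -1-00✓ -1-01✓ -1-11✓ -10-0✓ -10-1✓ -100-✓ -101-✓ -11-1✓ -110-✓ 0--00✓ 0--01✓ 0-0-1 0-00-✓ 0-1-0 0-10-✓ 00-0-✓ 01--0✓ 01--1✓ 01-0-✓ 01-1-✓ 010--✓ 011--✓ 1-0-0 11--1✓ 11-0-✓ 110--✓
Round 3: -1--1 -1-0- -10-- 0--0- 01---
PIs = {--000, --101, -1--1, -1-0-, -10--, 0--0-, 0-0-1, 0-1-0, 01---, 1-0-0}

NONE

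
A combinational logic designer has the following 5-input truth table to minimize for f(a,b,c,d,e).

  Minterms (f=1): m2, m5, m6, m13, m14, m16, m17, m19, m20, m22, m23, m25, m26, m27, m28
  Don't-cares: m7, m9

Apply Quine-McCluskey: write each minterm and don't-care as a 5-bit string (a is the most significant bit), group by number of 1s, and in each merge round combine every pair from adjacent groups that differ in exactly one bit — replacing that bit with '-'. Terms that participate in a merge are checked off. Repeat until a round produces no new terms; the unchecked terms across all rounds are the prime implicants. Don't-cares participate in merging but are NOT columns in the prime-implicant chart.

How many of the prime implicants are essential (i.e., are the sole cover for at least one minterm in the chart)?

[col 0] 00010*, 00101*, 00110*, 00111*, 01001*, 01101*, 01110*, 10000*, 10001*, 10011*, 10100*, 10110*, 10111*, 11001*, 11010*, 11011*, 11100*
[col 1] -0110*, -0111*, -1001, 0-101, 0-110, 00-10, 001-1, 0011-*, 01-01, 1-001*, 1-011*, 1-100, 10-00, 10-11, 100-1*, 1000-, 101-0, 1011-*, 110-1*, 1101-
[col 2] -011-, 1-0-1
Prime implicants: -011-, -1001, 0-101, 0-110, 00-10, 001-1, 01-01, 1-0-1, 1-100, 10-00, 10-11, 1000-, 101-0, 1101-
PI chart (minterm → PIs covering it):
  2 | 00-10  (sole → essential)
  5 | 0-101,001-1
  6 | -011-,0-110,00-10
  13 | 0-101,01-01
  14 | 0-110  (sole → essential)
  16 | 10-00,1000-
  17 | 1-0-1,1000-
  19 | 1-0-1,10-11
  20 | 1-100,10-00,101-0
  22 | -011-,101-0
  23 | -011-,10-11
  25 | -1001,1-0-1
  26 | 1101-  (sole → essential)
  27 | 1-0-1,1101-
  28 | 1-100  (sole → essential)
Essential prime implicants: 0-110, 00-10, 1-100, 1101-

4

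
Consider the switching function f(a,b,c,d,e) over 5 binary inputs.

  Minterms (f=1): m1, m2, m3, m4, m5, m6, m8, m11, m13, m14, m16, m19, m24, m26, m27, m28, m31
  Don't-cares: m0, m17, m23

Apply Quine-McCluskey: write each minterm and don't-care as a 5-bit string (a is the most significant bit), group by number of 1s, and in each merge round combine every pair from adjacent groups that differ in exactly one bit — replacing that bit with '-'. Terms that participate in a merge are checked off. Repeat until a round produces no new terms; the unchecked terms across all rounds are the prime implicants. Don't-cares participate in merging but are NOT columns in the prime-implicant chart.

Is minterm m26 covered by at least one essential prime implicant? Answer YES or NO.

NO

[col 0] 00000*, 00001*, 00010*, 00011*, 00100*, 00101*, 00110*, 01000*, 01011*, 01101*, 01110*, 10000*, 10001*, 10011*, 10111*, 11000*, 11010*, 11011*, 11100*, 11111*
[col 1] -0000*, -0001*, -0011*, -1000*, -1011*, 0-000*, 0-011*, 0-101, 0-110, 00-00*, 00-01*, 00-10*, 000-0*, 000-1*, 0000-*, 0001-*, 001-0*, 0010-*, 1-000*, 1-011*, 1-111*, 10-11*, 100-1*, 1000-*, 11-00, 11-11*, 110-0, 1101-
[col 2] --000, --011, -00-1, -000-, 00--0, 00-0-, 000--, 1--11
Prime implicants: --000, --011, -00-1, -000-, 0-101, 0-110, 00--0, 00-0-, 000--, 1--11, 11-00, 110-0, 1101-
PI chart (minterm → PIs covering it):
  1 | -00-1,-000-,00-0-,000--
  2 | 00--0,000--
  3 | --011,-00-1,000--
  4 | 00--0,00-0-
  5 | 0-101,00-0-
  6 | 0-110,00--0
  8 | --000  (sole → essential)
  11 | --011  (sole → essential)
  13 | 0-101  (sole → essential)
  14 | 0-110  (sole → essential)
  16 | --000,-000-
  19 | --011,-00-1,1--11
  24 | --000,11-00,110-0
  26 | 110-0,1101-
  27 | --011,1--11,1101-
  28 | 11-00  (sole → essential)
  31 | 1--11  (sole → essential)
Essential prime implicants: --000, --011, 0-101, 0-110, 1--11, 11-00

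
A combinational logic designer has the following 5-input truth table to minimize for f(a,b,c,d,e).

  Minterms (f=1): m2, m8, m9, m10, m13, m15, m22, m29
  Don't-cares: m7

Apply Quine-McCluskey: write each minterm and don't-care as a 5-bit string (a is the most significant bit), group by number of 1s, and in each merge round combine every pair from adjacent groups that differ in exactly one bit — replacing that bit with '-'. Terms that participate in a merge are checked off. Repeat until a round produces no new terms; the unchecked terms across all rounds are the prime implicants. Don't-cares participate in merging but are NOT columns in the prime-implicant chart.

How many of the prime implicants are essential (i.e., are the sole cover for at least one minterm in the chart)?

[col 0] 00010*, 00111*, 01000*, 01001*, 01010*, 01101*, 01111*, 10110, 11101*
[col 1] -1101, 0-010, 0-111, 01-01, 010-0, 0100-, 011-1
Prime implicants: -1101, 0-010, 0-111, 01-01, 010-0, 0100-, 011-1, 10110
PI chart (minterm → PIs covering it):
  2 | 0-010  (sole → essential)
  8 | 010-0,0100-
  9 | 01-01,0100-
  10 | 0-010,010-0
  13 | -1101,01-01,011-1
  15 | 0-111,011-1
  22 | 10110  (sole → essential)
  29 | -1101  (sole → essential)
Essential prime implicants: -1101, 0-010, 10110

3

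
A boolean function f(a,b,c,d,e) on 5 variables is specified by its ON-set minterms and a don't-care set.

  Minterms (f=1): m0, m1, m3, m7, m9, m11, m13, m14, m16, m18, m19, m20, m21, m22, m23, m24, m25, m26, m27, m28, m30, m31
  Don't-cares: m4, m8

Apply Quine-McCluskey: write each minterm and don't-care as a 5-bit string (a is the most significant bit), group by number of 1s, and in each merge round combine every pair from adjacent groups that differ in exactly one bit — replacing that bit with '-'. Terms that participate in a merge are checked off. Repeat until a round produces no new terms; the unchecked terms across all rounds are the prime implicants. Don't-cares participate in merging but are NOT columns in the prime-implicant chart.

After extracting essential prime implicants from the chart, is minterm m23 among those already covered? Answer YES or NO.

[col 0] 00000*, 00001*, 00011*, 00100*, 00111*, 01000*, 01001*, 01011*, 01101*, 01110*, 10000*, 10010*, 10011*, 10100*, 10101*, 10110*, 10111*, 11000*, 11001*, 11010*, 11011*, 11100*, 11110*, 11111*
[col 1] -0000*, -0011*, -0100*, -0111*, -1000*, -1001*, -1011*, -1110, 0-000*, 0-001*, 0-011*, 00-00*, 00-11*, 000-1*, 0000-*, 01-01, 010-1*, 0100-*, 1-000*, 1-010*, 1-011*, 1-100*, 1-110*, 1-111*, 10-00*, 10-10*, 10-11*, 100-0*, 1001-*, 101-0*, 101-1*, 1010-*, 1011-*, 11-00*, 11-10*, 11-11*, 110-0*, 110-1*, 1100-*, 1101-*, 111-0*, 1111-*
[col 2] --000, --011, -0-00, -0-11, -10-1, -100-, 0-0-1, 0-00-, 1--00*, 1--10*, 1--11*, 1-0-0*, 1-01-*, 1-1-0*, 1-11-*, 10--0*, 10-1-*, 101--, 11--0*, 11-1-*, 110--
[col 3] 1---0, 1--1-
Prime implicants: --000, --011, -0-00, -0-11, -10-1, -100-, -1110, 0-0-1, 0-00-, 01-01, 1---0, 1--1-, 101--, 110--
PI chart (minterm → PIs covering it):
  0 | --000,-0-00,0-00-
  1 | 0-0-1,0-00-
  3 | --011,-0-11,0-0-1
  7 | -0-11  (sole → essential)
  9 | -10-1,-100-,0-0-1,0-00-,01-01
  11 | --011,-10-1,0-0-1
  13 | 01-01  (sole → essential)
  14 | -1110  (sole → essential)
  16 | --000,-0-00,1---0
  18 | 1---0,1--1-
  19 | --011,-0-11,1--1-
  20 | -0-00,1---0,101--
  21 | 101--  (sole → essential)
  22 | 1---0,1--1-,101--
  23 | -0-11,1--1-,101--
  24 | --000,-100-,1---0,110--
  25 | -10-1,-100-,110--
  26 | 1---0,1--1-,110--
  27 | --011,-10-1,1--1-,110--
  28 | 1---0  (sole → essential)
  30 | -1110,1---0,1--1-
  31 | 1--1-  (sole → essential)
Essential prime implicants: -0-11, -1110, 01-01, 1---0, 1--1-, 101--

YES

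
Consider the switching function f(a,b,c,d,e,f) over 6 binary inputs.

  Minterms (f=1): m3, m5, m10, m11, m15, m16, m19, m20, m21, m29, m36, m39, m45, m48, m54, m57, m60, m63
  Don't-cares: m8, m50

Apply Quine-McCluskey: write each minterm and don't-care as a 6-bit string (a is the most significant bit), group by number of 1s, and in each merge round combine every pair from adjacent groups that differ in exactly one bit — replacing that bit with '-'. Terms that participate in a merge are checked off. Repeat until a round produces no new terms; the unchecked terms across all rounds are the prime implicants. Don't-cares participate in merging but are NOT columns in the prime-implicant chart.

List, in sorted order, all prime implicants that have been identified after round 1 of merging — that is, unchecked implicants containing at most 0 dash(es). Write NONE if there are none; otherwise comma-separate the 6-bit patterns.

Round 0: 000011✓ 000101✓ 001000✓ 001010✓ 001011✓ 001111✓ 010000✓ 010011✓ 010100✓ 010101✓ 011101✓ 100100 100111 101101 110000✓ 110010✓ 110110✓ 111001 111100 111111
Round 1: -10000 0-0011 0-0101 00-011 001-11 0010-0 00101- 01-101 010-00 01010- 110-10 1100-0
PIs = {-10000, 0-0011, 0-0101, 00-011, 001-11, 0010-0, 00101-, 01-101, 010-00, 01010-, 100100, 100111, 101101, 110-10, 1100-0, 111001, 111100, 111111}

100100, 100111, 101101, 111001, 111100, 111111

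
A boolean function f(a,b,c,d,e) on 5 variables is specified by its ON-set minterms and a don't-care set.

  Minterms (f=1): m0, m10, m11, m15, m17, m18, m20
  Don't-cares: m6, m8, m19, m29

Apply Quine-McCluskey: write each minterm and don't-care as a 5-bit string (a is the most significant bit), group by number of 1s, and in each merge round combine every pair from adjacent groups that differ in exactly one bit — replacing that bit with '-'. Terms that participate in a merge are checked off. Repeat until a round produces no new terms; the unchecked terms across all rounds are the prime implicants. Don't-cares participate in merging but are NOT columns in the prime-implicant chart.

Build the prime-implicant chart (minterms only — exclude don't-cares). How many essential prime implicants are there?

5

size-2^0 implicants → 00000(✓)  00110  01000(✓)  01010(✓)  01011(✓)  01111(✓)  10001(✓)  10010(✓)  10011(✓)  10100  11101
size-2^1 implicants → 0-000  01-11  010-0  0101-  100-1  1001-
Unchecked terms (primes): 0-000, 00110, 01-11, 010-0, 0101-, 100-1, 1001-, 10100, 11101
Minterm coverage:
  m0 ⊆ 0-000 [E]
  m10 ⊆ 010-0,0101-
  m11 ⊆ 01-11,0101-
  m15 ⊆ 01-11 [E]
  m17 ⊆ 100-1 [E]
  m18 ⊆ 1001- [E]
  m20 ⊆ 10100 [E]
E = {0-000, 01-11, 100-1, 1001-, 10100}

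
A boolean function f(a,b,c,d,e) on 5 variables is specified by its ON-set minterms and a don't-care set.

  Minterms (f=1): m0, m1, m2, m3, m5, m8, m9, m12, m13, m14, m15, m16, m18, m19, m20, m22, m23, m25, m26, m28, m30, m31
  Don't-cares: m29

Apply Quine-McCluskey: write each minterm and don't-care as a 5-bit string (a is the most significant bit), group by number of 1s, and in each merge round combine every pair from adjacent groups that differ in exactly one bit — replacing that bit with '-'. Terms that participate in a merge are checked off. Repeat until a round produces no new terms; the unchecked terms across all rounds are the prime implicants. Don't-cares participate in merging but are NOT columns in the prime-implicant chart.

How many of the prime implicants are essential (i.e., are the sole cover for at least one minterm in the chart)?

[col 0] 00000*, 00001*, 00010*, 00011*, 00101*, 01000*, 01001*, 01100*, 01101*, 01110*, 01111*, 10000*, 10010*, 10011*, 10100*, 10110*, 10111*, 11001*, 11010*, 11100*, 11101*, 11110*, 11111*
[col 1] -0000*, -0010*, -0011*, -1001*, -1100*, -1101*, -1110*, -1111*, 0-000*, 0-001*, 0-101*, 00-01*, 000-0*, 000-1*, 0000-*, 0001-*, 01-00*, 01-01*, 0100-*, 011-0*, 011-1*, 0110-*, 0111-*, 1-010*, 1-100*, 1-110*, 1-111*, 10-00*, 10-10*, 10-11*, 100-0*, 1001-*, 101-0*, 1011-*, 11-01*, 11-10*, 111-0*, 111-1*, 1110-*, 1111-*
[col 2] -00-0, -001-, -1-01, -11-0*, -11-1*, -110-*, -111-*, 0--01, 0-00-, 000--, 01-0-, 011--*, 1--10, 1-1-0, 1-11-, 10--0, 10-1-, 111--*
[col 3] -11--
Prime implicants: -00-0, -001-, -1-01, -11--, 0--01, 0-00-, 000--, 01-0-, 1--10, 1-1-0, 1-11-, 10--0, 10-1-
PI chart (minterm → PIs covering it):
  0 | -00-0,0-00-,000--
  1 | 0--01,0-00-,000--
  2 | -00-0,-001-,000--
  3 | -001-,000--
  5 | 0--01  (sole → essential)
  8 | 0-00-,01-0-
  9 | -1-01,0--01,0-00-,01-0-
  12 | -11--,01-0-
  13 | -1-01,-11--,0--01,01-0-
  14 | -11--  (sole → essential)
  15 | -11--  (sole → essential)
  16 | -00-0,10--0
  18 | -00-0,-001-,1--10,10--0,10-1-
  19 | -001-,10-1-
  20 | 1-1-0,10--0
  22 | 1--10,1-1-0,1-11-,10--0,10-1-
  23 | 1-11-,10-1-
  25 | -1-01  (sole → essential)
  26 | 1--10  (sole → essential)
  28 | -11--,1-1-0
  30 | -11--,1--10,1-1-0,1-11-
  31 | -11--,1-11-
Essential prime implicants: -1-01, -11--, 0--01, 1--10

4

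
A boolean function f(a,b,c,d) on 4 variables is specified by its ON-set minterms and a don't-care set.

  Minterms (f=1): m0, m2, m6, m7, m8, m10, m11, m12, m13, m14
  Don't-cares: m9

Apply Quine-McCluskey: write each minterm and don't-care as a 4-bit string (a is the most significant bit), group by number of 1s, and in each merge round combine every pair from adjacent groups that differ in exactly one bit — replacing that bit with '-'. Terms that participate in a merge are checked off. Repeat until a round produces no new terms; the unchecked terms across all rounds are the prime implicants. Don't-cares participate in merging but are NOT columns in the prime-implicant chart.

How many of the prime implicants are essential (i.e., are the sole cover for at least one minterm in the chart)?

4

[col 0] 0000*, 0010*, 0110*, 0111*, 1000*, 1001*, 1010*, 1011*, 1100*, 1101*, 1110*
[col 1] -000*, -010*, -110*, 0-10*, 00-0*, 011-, 1-00*, 1-01*, 1-10*, 10-0*, 10-1*, 100-*, 101-*, 11-0*, 110-*
[col 2] --10, -0-0, 1--0, 1-0-, 10--
Prime implicants: --10, -0-0, 011-, 1--0, 1-0-, 10--
PI chart (minterm → PIs covering it):
  0 | -0-0  (sole → essential)
  2 | --10,-0-0
  6 | --10,011-
  7 | 011-  (sole → essential)
  8 | -0-0,1--0,1-0-,10--
  10 | --10,-0-0,1--0,10--
  11 | 10--  (sole → essential)
  12 | 1--0,1-0-
  13 | 1-0-  (sole → essential)
  14 | --10,1--0
Essential prime implicants: -0-0, 011-, 1-0-, 10--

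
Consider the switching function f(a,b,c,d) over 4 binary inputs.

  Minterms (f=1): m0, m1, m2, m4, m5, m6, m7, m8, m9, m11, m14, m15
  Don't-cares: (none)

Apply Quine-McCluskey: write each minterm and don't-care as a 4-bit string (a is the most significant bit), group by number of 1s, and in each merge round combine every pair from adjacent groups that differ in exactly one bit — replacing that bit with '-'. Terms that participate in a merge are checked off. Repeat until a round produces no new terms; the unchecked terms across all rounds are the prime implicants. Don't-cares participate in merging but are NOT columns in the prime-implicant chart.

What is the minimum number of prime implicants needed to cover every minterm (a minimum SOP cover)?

5

size-2^0 implicants → 0000(✓)  0001(✓)  0010(✓)  0100(✓)  0101(✓)  0110(✓)  0111(✓)  1000(✓)  1001(✓)  1011(✓)  1110(✓)  1111(✓)
size-2^1 implicants → -000(✓)  -001(✓)  -110(✓)  -111(✓)  0-00(✓)  0-01(✓)  0-10(✓)  00-0(✓)  000-(✓)  01-0(✓)  01-1(✓)  010-(✓)  011-(✓)  1-11  10-1  100-(✓)  111-(✓)
size-2^2 implicants → -00-  -11-  0--0  0-0-  01--
Unchecked terms (primes): -00-, -11-, 0--0, 0-0-, 01--, 1-11, 10-1
Minterm coverage:
  m0 ⊆ -00-,0--0,0-0-
  m1 ⊆ -00-,0-0-
  m2 ⊆ 0--0 [E]
  m4 ⊆ 0--0,0-0-,01--
  m5 ⊆ 0-0-,01--
  m6 ⊆ -11-,0--0,01--
  m7 ⊆ -11-,01--
  m8 ⊆ -00- [E]
  m9 ⊆ -00-,10-1
  m11 ⊆ 1-11,10-1
  m14 ⊆ -11- [E]
  m15 ⊆ -11-,1-11
E = {-00-, -11-, 0--0}
Petrick residual → 0-0-, 1-11
Cover = b'c' + bc + a'd' + a'c' + acd  |cover|=5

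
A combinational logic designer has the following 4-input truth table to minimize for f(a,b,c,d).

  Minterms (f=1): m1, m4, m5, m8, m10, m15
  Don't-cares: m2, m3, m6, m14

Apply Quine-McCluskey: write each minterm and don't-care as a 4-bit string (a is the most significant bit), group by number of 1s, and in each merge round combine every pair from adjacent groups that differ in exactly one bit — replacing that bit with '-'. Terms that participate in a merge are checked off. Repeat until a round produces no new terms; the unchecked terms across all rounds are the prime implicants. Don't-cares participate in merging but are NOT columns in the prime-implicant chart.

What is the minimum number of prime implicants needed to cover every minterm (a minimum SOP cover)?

4

Round 0: 0001✓ 0010✓ 0011✓ 0100✓ 0101✓ 0110✓ 1000✓ 1010✓ 1110✓ 1111✓
Round 1: -010✓ -110✓ 0-01 0-10✓ 00-1 001- 01-0 010- 1-10✓ 10-0 111-
Round 2: --10
PIs = {--10, 0-01, 00-1, 001-, 01-0, 010-, 10-0, 111-}
Coverage chart:
  m1: 0-01,00-1
  m4: 01-0,010-
  m5: 0-01,010-
  m8: 10-0 ←essential
  m10: --10,10-0
  m15: 111- ←essential
Essential: 10-0, 111-
Petrick residual → 0-01, 01-0
Min cover (4 terms): a'c'd + a'bd' + ab'd' + abc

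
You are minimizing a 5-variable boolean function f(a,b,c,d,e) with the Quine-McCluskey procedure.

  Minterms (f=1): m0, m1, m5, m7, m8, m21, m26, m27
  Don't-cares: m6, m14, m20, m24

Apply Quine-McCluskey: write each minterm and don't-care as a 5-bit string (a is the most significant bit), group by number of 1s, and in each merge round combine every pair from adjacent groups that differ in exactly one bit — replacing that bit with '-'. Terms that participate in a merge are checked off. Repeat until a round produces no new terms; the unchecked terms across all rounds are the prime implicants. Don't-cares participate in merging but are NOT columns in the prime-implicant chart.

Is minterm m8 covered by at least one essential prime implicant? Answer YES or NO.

size-2^0 implicants → 00000(✓)  00001(✓)  00101(✓)  00110(✓)  00111(✓)  01000(✓)  01110(✓)  10100(✓)  10101(✓)  11000(✓)  11010(✓)  11011(✓)
size-2^1 implicants → -0101  -1000  0-000  0-110  00-01  0000-  001-1  0011-  1010-  110-0  1101-
Unchecked terms (primes): -0101, -1000, 0-000, 0-110, 00-01, 0000-, 001-1, 0011-, 1010-, 110-0, 1101-
Minterm coverage:
  m0 ⊆ 0-000,0000-
  m1 ⊆ 00-01,0000-
  m5 ⊆ -0101,00-01,001-1
  m7 ⊆ 001-1,0011-
  m8 ⊆ -1000,0-000
  m21 ⊆ -0101,1010-
  m26 ⊆ 110-0,1101-
  m27 ⊆ 1101- [E]
E = {1101-}

NO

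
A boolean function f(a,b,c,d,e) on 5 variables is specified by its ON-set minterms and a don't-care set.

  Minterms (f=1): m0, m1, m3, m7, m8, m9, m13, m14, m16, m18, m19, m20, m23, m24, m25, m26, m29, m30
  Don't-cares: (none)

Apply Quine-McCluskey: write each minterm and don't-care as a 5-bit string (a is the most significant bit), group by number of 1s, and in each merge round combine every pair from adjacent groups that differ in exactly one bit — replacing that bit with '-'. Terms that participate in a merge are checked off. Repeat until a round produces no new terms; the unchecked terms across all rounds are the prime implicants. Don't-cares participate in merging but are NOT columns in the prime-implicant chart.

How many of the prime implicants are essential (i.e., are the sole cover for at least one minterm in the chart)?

size-2^0 implicants → 00000(✓)  00001(✓)  00011(✓)  00111(✓)  01000(✓)  01001(✓)  01101(✓)  01110(✓)  10000(✓)  10010(✓)  10011(✓)  10100(✓)  10111(✓)  11000(✓)  11001(✓)  11010(✓)  11101(✓)  11110(✓)
size-2^1 implicants → -0000(✓)  -0011(✓)  -0111(✓)  -1000(✓)  -1001(✓)  -1101(✓)  -1110  0-000(✓)  0-001(✓)  00-11(✓)  000-1  0000-(✓)  01-01(✓)  0100-(✓)  1-000(✓)  1-010(✓)  10-00  10-11(✓)  100-0(✓)  1001-  11-01(✓)  11-10  110-0(✓)  1100-(✓)
size-2^2 implicants → --000  -0-11  -1-01  -100-  0-00-  1-0-0
Unchecked terms (primes): --000, -0-11, -1-01, -100-, -1110, 0-00-, 000-1, 1-0-0, 10-00, 1001-, 11-10
Minterm coverage:
  m0 ⊆ --000,0-00-
  m1 ⊆ 0-00-,000-1
  m3 ⊆ -0-11,000-1
  m7 ⊆ -0-11 [E]
  m8 ⊆ --000,-100-,0-00-
  m9 ⊆ -1-01,-100-,0-00-
  m13 ⊆ -1-01 [E]
  m14 ⊆ -1110 [E]
  m16 ⊆ --000,1-0-0,10-00
  m18 ⊆ 1-0-0,1001-
  m19 ⊆ -0-11,1001-
  m20 ⊆ 10-00 [E]
  m23 ⊆ -0-11 [E]
  m24 ⊆ --000,-100-,1-0-0
  m25 ⊆ -1-01,-100-
  m26 ⊆ 1-0-0,11-10
  m29 ⊆ -1-01 [E]
  m30 ⊆ -1110,11-10
E = {-0-11, -1-01, -1110, 10-00}

4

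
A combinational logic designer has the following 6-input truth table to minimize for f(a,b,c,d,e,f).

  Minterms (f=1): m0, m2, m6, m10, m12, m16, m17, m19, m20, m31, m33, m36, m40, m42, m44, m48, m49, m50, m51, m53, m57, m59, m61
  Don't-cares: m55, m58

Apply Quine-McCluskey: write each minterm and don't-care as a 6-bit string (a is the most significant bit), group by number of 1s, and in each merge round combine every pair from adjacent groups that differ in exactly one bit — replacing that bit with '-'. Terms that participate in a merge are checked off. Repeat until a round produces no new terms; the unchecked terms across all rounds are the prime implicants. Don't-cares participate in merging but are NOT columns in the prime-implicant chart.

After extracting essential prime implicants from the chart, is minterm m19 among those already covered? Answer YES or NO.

Round 0: 000000✓ 000010✓ 000110✓ 001010✓ 001100✓ 010000✓ 010001✓ 010011✓ 010100✓ 011111 100001✓ 100100✓ 101000✓ 101010✓ 101100✓ 110000✓ 110001✓ 110010✓ 110011✓ 110101✓ 110111✓ 111001✓ 111010✓ 111011✓ 111101✓
Round 1: -01010 -01100 -10000✓ -10001✓ -10011✓ 0-0000 00-010 000-10 0000-0 010-00 0100-1✓ 01000-✓ 1-0001 1-1010 10-100 101-00 1010-0 11-001✓ 11-010✓ 11-011✓ 11-101✓ 110-01✓ 110-11✓ 1100-0✓ 1100-1✓ 11000-✓ 11001-✓ 1101-1✓ 111-01✓ 1110-1✓ 11101-✓
Round 2: -100-1 -1000- 11--01 11-0-1 11-01- 110--1 1100--
PIs = {-01010, -01100, -100-1, -1000-, 0-0000, 00-010, 000-10, 0000-0, 010-00, 011111, 1-0001, 1-1010, 10-100, 101-00, 1010-0, 11--01, 11-0-1, 11-01-, 110--1, 1100--}
Coverage chart:
  m0: 0-0000,0000-0
  m2: 00-010,000-10,0000-0
  m6: 000-10 ←essential
  m10: -01010,00-010
  m12: -01100 ←essential
  m16: -1000-,0-0000,010-00
  m17: -100-1,-1000-
  m19: -100-1 ←essential
  m20: 010-00 ←essential
  m31: 011111 ←essential
  m33: 1-0001 ←essential
  m36: 10-100 ←essential
  m40: 101-00,1010-0
  m42: -01010,1-1010,1010-0
  m44: -01100,10-100,101-00
  m48: -1000-,1100--
  m49: -100-1,-1000-,1-0001,11--01,11-0-1,110--1,1100--
  m50: 11-01-,1100--
  m51: -100-1,11-0-1,11-01-,110--1,1100--
  m53: 11--01,110--1
  m57: 11--01,11-0-1
  m59: 11-0-1,11-01-
  m61: 11--01 ←essential
Essential: -01100, -100-1, 000-10, 010-00, 011111, 1-0001, 10-100, 11--01

YES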